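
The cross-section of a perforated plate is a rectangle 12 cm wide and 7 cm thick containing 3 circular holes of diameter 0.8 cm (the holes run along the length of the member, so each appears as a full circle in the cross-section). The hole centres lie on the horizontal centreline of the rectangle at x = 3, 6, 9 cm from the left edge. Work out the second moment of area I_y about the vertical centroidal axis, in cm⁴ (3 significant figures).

I_y ≈ 999 cm⁴

Treat the section as a set of non-overlapping primitives; coordinates are from the bounding-box lower-left.
Plate: 12 × 7, A = 84 cm², x = 6 cm, Ī = 1 008 cm⁴.
Hole 1 (subtracted): ⌀0.8, A = 0.50265 cm², x = 3 cm, Ī = 0.020106 cm⁴.
Hole 2 (subtracted): ⌀0.8, A = 0.50265 cm², x = 6 cm, Ī = 0.020106 cm⁴.
Hole 3 (subtracted): ⌀0.8, A = 0.50265 cm², x = 9 cm, Ī = 0.020106 cm⁴.
By symmetry the centroid is at mid-width, x̄ = 6 cm.
Transfer each piece to the vertical centroidal axis using Ī + A·d² with d = x − 6:
  plate: d = 0 cm → contributes +1 008 cm⁴
  hole 1: d = -3 cm → contributes −4.544 cm⁴
  hole 2: d = 0 cm → contributes −0.020106 cm⁴
  hole 3: d = 3 cm → contributes −4.544 cm⁴
Total I = 998.89 cm⁴.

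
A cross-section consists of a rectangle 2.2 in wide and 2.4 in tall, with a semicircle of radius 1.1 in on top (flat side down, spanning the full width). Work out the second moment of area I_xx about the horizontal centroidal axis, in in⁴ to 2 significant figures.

I_xx ≈ 6.6 in⁴

Decompose the section into non-overlapping parts with the origin at the bottom-left of its bounding rectangle.
Rectangular body: 2.2 × 2.4, A = 5.28 in², y = 1.2 in, Ī = 2.534 in⁴.
Semicircular cap: semicircle r = 1.1, A = 1.901 in², y = 2.867 in, Ī = 0.1607 in⁴.
Centroid: ȳ = ΣA·y / ΣA = 1.641 in.
Transfer each piece to the horizontal centroidal axis using Ī + A·d² with d = y − 1.641:
  rectangular body: d = -0.4412 in → contributes +3.562 in⁴
  semicircular cap: d = 1.226 in → contributes +3.016 in⁴
Total I = 6.578 in⁴.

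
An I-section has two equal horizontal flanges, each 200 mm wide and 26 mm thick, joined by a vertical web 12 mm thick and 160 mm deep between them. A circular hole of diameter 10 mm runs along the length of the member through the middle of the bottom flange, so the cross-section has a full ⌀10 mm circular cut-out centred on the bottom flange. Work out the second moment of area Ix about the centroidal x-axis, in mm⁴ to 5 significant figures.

Decompose the section into non-overlapping parts with the origin at the bottom-left of its bounding rectangle.
Bottom flange: 200 × 26, A = 5 200 mm², y = 13 mm, Ī = 292933.3 mm⁴.
Web: 12 × 160, A = 1 920 mm², y = 106 mm, Ī = 4 096 000 mm⁴.
Top flange: 200 × 26, A = 5 200 mm², y = 199 mm, Ī = 292933.3 mm⁴.
Hole (subtracted): ⌀10, A = 78.53982 mm², y = 13 mm, Ī = 490.8739 mm⁴.
Centroid: ȳ = ΣA·y / ΣA = 106.5967 mm.
Transfer each piece to the centroidal x-axis using Ī + A·d² with d = y − 106.5967:
  bottom flange: d = -93.59668 mm → contributes +45 846 691 mm⁴
  web: d = -0.5966774 mm → contributes +4 096 684 mm⁴
  top flange: d = 92.40332 mm → contributes +44 692 478 mm⁴
  hole: d = -93.59668 mm → contributes −688526.2 mm⁴
Total I = 93 947 327 mm⁴.

Ix ≈ 9.3947 × 10⁷ mm⁴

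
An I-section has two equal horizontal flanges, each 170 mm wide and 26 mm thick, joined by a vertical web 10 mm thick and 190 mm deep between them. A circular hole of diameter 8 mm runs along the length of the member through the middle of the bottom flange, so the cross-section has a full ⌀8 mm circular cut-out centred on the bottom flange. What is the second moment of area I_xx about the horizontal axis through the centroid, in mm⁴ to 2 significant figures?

I_xx ≈ 1.1 × 10⁸ mm⁴

Split into non-overlapping primitives; take the origin at the lower-left of the bounding box.
Bottom flange: 170 × 26, A = 4 420 mm², y = 13 mm, Ī = 248 993 mm⁴.
Web: 10 × 190, A = 1 900 mm², y = 121 mm, Ī = 5 715 833 mm⁴.
Top flange: 170 × 26, A = 4 420 mm², y = 229 mm, Ī = 248 993 mm⁴.
Hole (subtracted): ⌀8, A = 50.27 mm², y = 13 mm, Ī = 201.1 mm⁴.
Centroid: ȳ = ΣA·y / ΣA = 121.5 mm.
Transfer each piece to the horizontal axis through the centroid using Ī + A·d² with d = y − 121.5:
  bottom flange: d = -108.5 mm → contributes +52 289 858 mm⁴
  web: d = -0.5078 mm → contributes +5 716 323 mm⁴
  top flange: d = 107.5 mm → contributes +51 320 168 mm⁴
  hole: d = -108.5 mm → contributes −592 024 mm⁴
Total I = 108 734 325 mm⁴.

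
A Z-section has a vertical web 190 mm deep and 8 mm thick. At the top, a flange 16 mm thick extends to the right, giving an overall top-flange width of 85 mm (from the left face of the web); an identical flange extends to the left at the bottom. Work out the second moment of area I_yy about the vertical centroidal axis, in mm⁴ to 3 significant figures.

Break the section into simple shapes (no overlaps), measuring from the bottom-left corner of the bounding box.
Web: 8 × 190, A = 1 520 mm², x = 81 mm, Ī = 8106.7 mm⁴.
Top flange (beyond web): 77 × 16, A = 1 232 mm², x = 123.5 mm, Ī = 608 711 mm⁴.
Bottom flange (beyond web): 77 × 16, A = 1 232 mm², x = 38.5 mm, Ī = 608 711 mm⁴.
Centroid: x̄ = ΣA·x / ΣA = 81 mm.
Transfer each piece to the vertical centroidal axis using Ī + A·d² with d = x − 81:
  web: d = 0 mm → contributes +8106.7 mm⁴
  top flange (beyond web): d = 42.5 mm → contributes +2 834 011 mm⁴
  bottom flange (beyond web): d = -42.5 mm → contributes +2 834 011 mm⁴
Total I = 5 676 128 mm⁴.

I_yy ≈ 5.68 × 10⁶ mm⁴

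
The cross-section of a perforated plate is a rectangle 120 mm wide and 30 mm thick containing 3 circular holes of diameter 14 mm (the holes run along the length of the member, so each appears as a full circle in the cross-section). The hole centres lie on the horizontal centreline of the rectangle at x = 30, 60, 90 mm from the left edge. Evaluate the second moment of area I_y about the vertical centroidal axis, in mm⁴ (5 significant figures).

Decompose the section into non-overlapping parts with the origin at the bottom-left of its bounding rectangle.
Plate: 120 × 30, A = 3 600 mm², x = 60 mm, Ī = 4 320 000 mm⁴.
Hole 1 (subtracted): ⌀14, A = 153.938 mm², x = 30 mm, Ī = 1885.741 mm⁴.
Hole 2 (subtracted): ⌀14, A = 153.938 mm², x = 60 mm, Ī = 1885.741 mm⁴.
Hole 3 (subtracted): ⌀14, A = 153.938 mm², x = 90 mm, Ī = 1885.741 mm⁴.
By symmetry the centroid is at mid-width, x̄ = 60 mm.
Transfer each piece to the vertical centroidal axis using Ī + A·d² with d = x − 60:
  plate: d = 0 mm → contributes +4 320 000 mm⁴
  hole 1: d = -30 mm → contributes −140 430 mm⁴
  hole 2: d = 0 mm → contributes −1885.741 mm⁴
  hole 3: d = 30 mm → contributes −140 430 mm⁴
Total I = 4 037 254 mm⁴.

I_y ≈ 4.0373 × 10⁶ mm⁴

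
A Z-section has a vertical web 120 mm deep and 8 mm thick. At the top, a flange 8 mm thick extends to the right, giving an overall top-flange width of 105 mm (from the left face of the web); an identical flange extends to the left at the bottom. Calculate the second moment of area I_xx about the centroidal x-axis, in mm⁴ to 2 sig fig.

Decompose the section into non-overlapping parts with the origin at the bottom-left of its bounding rectangle.
Web: 8 × 120, A = 960 mm², y = 60 mm, Ī = 1 152 000 mm⁴.
Top flange (beyond web): 97 × 8, A = 776 mm², y = 116 mm, Ī = 4 139 mm⁴.
Bottom flange (beyond web): 97 × 8, A = 776 mm², y = 4 mm, Ī = 4 139 mm⁴.
Centroid: ȳ = ΣA·y / ΣA = 60 mm.
Transfer each piece to the centroidal x-axis using Ī + A·d² with d = y − 60:
  web: d = 0 mm → contributes +1 152 000 mm⁴
  top flange (beyond web): d = 56 mm → contributes +2 437 675 mm⁴
  bottom flange (beyond web): d = -56 mm → contributes +2 437 675 mm⁴
Total I = 6 027 349 mm⁴.

I_xx ≈ 6.0 × 10⁶ mm⁴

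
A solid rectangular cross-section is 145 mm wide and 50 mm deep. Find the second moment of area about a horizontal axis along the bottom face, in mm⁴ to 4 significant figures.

I_base ≈ 6.042 × 10⁶ mm⁴

The section: 145 × 50, A = 7 250 mm², y = 25 mm, Ī = 1 510 417 mm⁴.
Transfer it to a horizontal axis along the bottom face using Ī + A·d² with d = y − 0:
  the section: d = 25 mm → contributes +6 041 667 mm⁴
Total I = 6 041 667 mm⁴.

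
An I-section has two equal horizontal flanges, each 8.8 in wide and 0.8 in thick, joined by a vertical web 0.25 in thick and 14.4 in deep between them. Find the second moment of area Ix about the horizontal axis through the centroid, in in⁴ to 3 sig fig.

Split into non-overlapping primitives; take the origin at the lower-left of the bounding box.
Bottom flange: 8.8 × 0.8, A = 7.04 in², y = 0.4 in, Ī = 0.37547 in⁴.
Web: 0.25 × 14.4, A = 3.6 in², y = 8 in, Ī = 62.208 in⁴.
Top flange: 8.8 × 0.8, A = 7.04 in², y = 15.6 in, Ī = 0.37547 in⁴.
By symmetry the centroid is at mid-height, ȳ = 8 in.
Transfer each piece to the horizontal axis through the centroid using Ī + A·d² with d = y − 8:
  bottom flange: d = -7.6 in → contributes +407.01 in⁴
  web: d = 0 in → contributes +62.208 in⁴
  top flange: d = 7.6 in → contributes +407.01 in⁴
Total I = 876.22 in⁴.

Ix ≈ 876 in⁴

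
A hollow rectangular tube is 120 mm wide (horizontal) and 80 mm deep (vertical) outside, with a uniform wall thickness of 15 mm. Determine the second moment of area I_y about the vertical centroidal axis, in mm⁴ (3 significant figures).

I_y ≈ 8.48 × 10⁶ mm⁴

Break the section into simple shapes (no overlaps), measuring from the bottom-left corner of the bounding box.
Outer rectangle: 120 × 80, A = 9 600 mm², x = 60 mm, Ī = 11 520 000 mm⁴.
Inner void (subtracted): 90 × 50, A = 4 500 mm², x = 60 mm, Ī = 3 037 500 mm⁴.
By symmetry the centroid is at mid-width, x̄ = 60 mm.
All pieces are centred on the vertical centroidal axis, so I = ΣĪ (holes subtracted) = 8 482 500 mm⁴.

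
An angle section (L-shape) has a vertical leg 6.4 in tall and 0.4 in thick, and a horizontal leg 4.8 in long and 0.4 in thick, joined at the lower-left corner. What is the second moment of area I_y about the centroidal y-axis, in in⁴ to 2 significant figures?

I_y ≈ 8.9 in⁴

Decompose the section into non-overlapping parts with the origin at the bottom-left of its bounding rectangle.
Vertical leg: 0.4 × 6.4, A = 2.56 in², x = 0.2 in, Ī = 0.03413 in⁴.
Horizontal leg (remainder): 4.4 × 0.4, A = 1.76 in², x = 2.6 in, Ī = 2.839 in⁴.
Centroid: x̄ = ΣA·x / ΣA = 1.178 in.
Transfer each piece to the centroidal y-axis using Ī + A·d² with d = x − 1.178:
  vertical leg: d = -0.9778 in → contributes +2.482 in⁴
  horizontal leg (remainder): d = 1.422 in → contributes +6.399 in⁴
Total I = 8.881 in⁴.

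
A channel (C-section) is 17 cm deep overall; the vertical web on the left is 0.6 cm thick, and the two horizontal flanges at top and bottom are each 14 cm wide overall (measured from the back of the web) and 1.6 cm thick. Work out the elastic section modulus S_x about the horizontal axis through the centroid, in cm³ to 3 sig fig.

Break the section into simple shapes (no overlaps), measuring from the bottom-left corner of the bounding box.
Web: 0.6 × 17, A = 10.2 cm², y = 8.5 cm, Ī = 245.65 cm⁴.
Top flange (beyond web): 13.4 × 1.6, A = 21.44 cm², y = 16.2 cm, Ī = 4.5739 cm⁴.
Bottom flange (beyond web): 13.4 × 1.6, A = 21.44 cm², y = 0.8 cm, Ī = 4.5739 cm⁴.
By symmetry the centroid is at mid-height, ȳ = 8.5 cm.
Transfer each piece to the horizontal axis through the centroid using Ī + A·d² with d = y − 8.5:
  web: d = 0 cm → contributes +245.65 cm⁴
  top flange (beyond web): d = 7.7 cm → contributes +1275.8 cm⁴
  bottom flange (beyond web): d = -7.7 cm → contributes +1275.8 cm⁴
Total I = 2797.2 cm⁴.
Extreme fibre distance c = 8.5 cm; S = I/c = 329.08 cm³.

S_x ≈ 329 cm³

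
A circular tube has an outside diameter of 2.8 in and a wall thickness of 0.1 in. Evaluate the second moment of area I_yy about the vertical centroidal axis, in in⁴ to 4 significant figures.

Decompose the section into non-overlapping parts with the origin at the bottom-left of its bounding rectangle.
Outer circle: ⌀2.8, A = 6.15752 in², x = 1.4 in, Ī = 3.01719 in⁴.
Bore (subtracted): ⌀2.6, A = 5.30929 in², x = 1.4 in, Ī = 2.24318 in⁴.
By symmetry the centroid is at mid-width, x̄ = 1.4 in.
All pieces are centred on the vertical centroidal axis, so I = ΣĪ (holes subtracted) = 0.77401 in⁴.

I_yy ≈ 0.7740 in⁴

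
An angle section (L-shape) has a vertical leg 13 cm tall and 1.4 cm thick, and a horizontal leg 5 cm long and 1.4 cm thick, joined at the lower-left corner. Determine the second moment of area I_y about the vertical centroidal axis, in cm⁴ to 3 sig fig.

Break the section into simple shapes (no overlaps), measuring from the bottom-left corner of the bounding box.
Vertical leg: 1.4 × 13, A = 18.2 cm², x = 0.7 cm, Ī = 2.9727 cm⁴.
Horizontal leg (remainder): 3.6 × 1.4, A = 5.04 cm², x = 3.2 cm, Ī = 5.4432 cm⁴.
Centroid: x̄ = ΣA·x / ΣA = 1.2422 cm.
Transfer each piece to the vertical centroidal axis using Ī + A·d² with d = x − 1.2422:
  vertical leg: d = -0.54217 cm → contributes +8.3225 cm⁴
  horizontal leg (remainder): d = 1.9578 cm → contributes +24.762 cm⁴
Total I = 33.085 cm⁴.

I_y ≈ 33.1 cm⁴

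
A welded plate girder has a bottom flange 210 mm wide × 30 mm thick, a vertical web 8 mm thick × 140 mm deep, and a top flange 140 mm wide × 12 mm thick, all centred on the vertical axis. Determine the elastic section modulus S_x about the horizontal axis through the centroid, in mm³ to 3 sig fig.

S_x ≈ 3.10 × 10⁵ mm³

Break the section into simple shapes (no overlaps), measuring from the bottom-left corner of the bounding box.
Bottom plate: 210 × 30, A = 6 300 mm², y = 15 mm, Ī = 472 500 mm⁴.
Web plate: 8 × 140, A = 1 120 mm², y = 100 mm, Ī = 1 829 333 mm⁴.
Top plate: 140 × 12, A = 1 680 mm², y = 176 mm, Ī = 20 160 mm⁴.
Centroid: ȳ = ΣA·y / ΣA = 55.185 mm.
Transfer each piece to the horizontal axis through the centroid using Ī + A·d² with d = y − 55.185:
  bottom plate: d = -40.185 mm → contributes +10 645 761 mm⁴
  web plate: d = 44.815 mm → contributes +4 078 762 mm⁴
  top plate: d = 120.82 mm → contributes +24 542 040 mm⁴
Total I = 39 266 563 mm⁴.
Extreme fibre distance c = 126.82 mm; S = I/c = 309 636 mm³.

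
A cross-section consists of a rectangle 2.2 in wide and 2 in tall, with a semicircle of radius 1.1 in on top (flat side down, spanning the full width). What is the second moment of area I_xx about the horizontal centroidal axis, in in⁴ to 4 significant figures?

I_xx ≈ 4.483 in⁴

Treat the section as a set of non-overlapping primitives; coordinates are from the bounding-box lower-left.
Rectangular body: 2.2 × 2, A = 4.4 in², y = 1 in, Ī = 1.46667 in⁴.
Semicircular cap: semicircle r = 1.1, A = 1.90066 in², y = 2.46685 in, Ī = 0.160695 in⁴.
Centroid: ȳ = ΣA·y / ΣA = 1.44249 in.
Transfer each piece to the horizontal centroidal axis using Ī + A·d² with d = y − 1.44249:
  rectangular body: d = -0.442493 in → contributes +2.32819 in⁴
  semicircular cap: d = 1.02436 in → contributes +2.15509 in⁴
Total I = 4.48328 in⁴.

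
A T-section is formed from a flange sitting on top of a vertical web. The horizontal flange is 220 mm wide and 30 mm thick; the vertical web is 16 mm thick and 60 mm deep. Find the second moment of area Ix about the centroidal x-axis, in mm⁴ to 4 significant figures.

Treat the section as a set of non-overlapping primitives; coordinates are from the bounding-box lower-left.
Flange: 220 × 30, A = 6 600 mm², y = 75 mm, Ī = 495 000 mm⁴.
Web: 16 × 60, A = 960 mm², y = 30 mm, Ī = 288 000 mm⁴.
Centroid: ȳ = ΣA·y / ΣA = 69.2857 mm.
Transfer each piece to the centroidal x-axis using Ī + A·d² with d = y − 69.2857:
  flange: d = 5.71429 mm → contributes +710 510 mm⁴
  web: d = -39.2857 mm → contributes +1 769 633 mm⁴
Total I = 2 480 143 mm⁴.

Ix ≈ 2.480 × 10⁶ mm⁴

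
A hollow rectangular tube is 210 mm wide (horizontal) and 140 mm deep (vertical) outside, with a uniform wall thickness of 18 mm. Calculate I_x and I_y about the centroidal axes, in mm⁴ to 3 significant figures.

Decompose the section into non-overlapping parts with the origin at the bottom-left of its bounding rectangle.
Outer rectangle: 210 × 140, A = 29 400 mm², y = 70 mm, Ī = 48 020 000 mm⁴.
Inner void (subtracted): 174 × 104, A = 18 096 mm², y = 70 mm, Ī = 16 310 528 mm⁴.
By symmetry the centroid is at mid-height, ȳ = 70 mm.
All pieces are centred on the centroidal x-axis, so I = ΣĪ (holes subtracted) = 31 709 472 mm⁴.
Repeating about the centroidal y-axis gives I_y = 62 388 792 mm⁴.

I_x ≈ 3.17 × 10⁷ mm⁴, I_y ≈ 6.24 × 10⁷ mm⁴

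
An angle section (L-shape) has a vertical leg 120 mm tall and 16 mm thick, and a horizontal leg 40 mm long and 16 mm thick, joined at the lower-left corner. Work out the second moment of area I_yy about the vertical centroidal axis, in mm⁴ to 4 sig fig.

Split into non-overlapping primitives; take the origin at the lower-left of the bounding box.
Vertical leg: 16 × 120, A = 1 920 mm², x = 8 mm, Ī = 40 960 mm⁴.
Horizontal leg (remainder): 24 × 16, A = 384 mm², x = 28 mm, Ī = 18 432 mm⁴.
Centroid: x̄ = ΣA·x / ΣA = 11.3333 mm.
Transfer each piece to the vertical centroidal axis using Ī + A·d² with d = x − 11.3333:
  vertical leg: d = -3.33333 mm → contributes +62293.3 mm⁴
  horizontal leg (remainder): d = 16.6667 mm → contributes +125 099 mm⁴
Total I = 187 392 mm⁴.

I_yy ≈ 1.874 × 10⁵ mm⁴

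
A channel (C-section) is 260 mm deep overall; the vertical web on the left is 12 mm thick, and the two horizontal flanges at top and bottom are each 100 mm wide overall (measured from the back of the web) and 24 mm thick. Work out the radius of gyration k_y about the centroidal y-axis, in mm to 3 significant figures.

k_y ≈ 31.4 mm

Break the section into simple shapes (no overlaps), measuring from the bottom-left corner of the bounding box.
Web: 12 × 260, A = 3 120 mm², x = 6 mm, Ī = 37 440 mm⁴.
Top flange (beyond web): 88 × 24, A = 2 112 mm², x = 56 mm, Ī = 1 362 944 mm⁴.
Bottom flange (beyond web): 88 × 24, A = 2 112 mm², x = 56 mm, Ī = 1 362 944 mm⁴.
Centroid: x̄ = ΣA·x / ΣA = 34.758 mm.
Transfer each piece to the centroidal y-axis using Ī + A·d² with d = x − 34.758:
  web: d = -28.758 mm → contributes +2 617 781 mm⁴
  top flange (beyond web): d = 21.242 mm → contributes +2 315 911 mm⁴
  bottom flange (beyond web): d = 21.242 mm → contributes +2 315 911 mm⁴
Total I = 7 249 603 mm⁴.
Radius of gyration: k = √(I/A) = √(7 249 603 / 7 344) = 31.419 mm.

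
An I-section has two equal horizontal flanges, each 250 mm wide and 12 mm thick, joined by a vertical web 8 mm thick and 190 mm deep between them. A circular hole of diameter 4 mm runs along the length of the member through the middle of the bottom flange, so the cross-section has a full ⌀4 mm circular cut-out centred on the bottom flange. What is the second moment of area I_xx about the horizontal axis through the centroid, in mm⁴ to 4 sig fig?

I_xx ≈ 6.572 × 10⁷ mm⁴

Decompose the section into non-overlapping parts with the origin at the bottom-left of its bounding rectangle.
Bottom flange: 250 × 12, A = 3 000 mm², y = 6 mm, Ī = 36 000 mm⁴.
Web: 8 × 190, A = 1 520 mm², y = 107 mm, Ī = 4 572 667 mm⁴.
Top flange: 250 × 12, A = 3 000 mm², y = 208 mm, Ī = 36 000 mm⁴.
Hole (subtracted): ⌀4, A = 12.5664 mm², y = 6 mm, Ī = 12.5664 mm⁴.
Centroid: ȳ = ΣA·y / ΣA = 107.169 mm.
Transfer each piece to the horizontal axis through the centroid using Ī + A·d² with d = y − 107.169:
  bottom flange: d = -101.169 mm → contributes +30 741 536 mm⁴
  web: d = -0.16906 mm → contributes +4 572 710 mm⁴
  top flange: d = 100.831 mm → contributes +30 536 636 mm⁴
  hole: d = -101.169 mm → contributes −128 632 mm⁴
Total I = 65 722 250 mm⁴.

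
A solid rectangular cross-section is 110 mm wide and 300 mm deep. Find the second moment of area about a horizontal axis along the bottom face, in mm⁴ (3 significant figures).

I_base ≈ 9.90 × 10⁸ mm⁴

The section: 110 × 300, A = 33 000 mm², y = 150 mm, Ī = 247 500 000 mm⁴.
Transfer it to a horizontal axis along the bottom face using Ī + A·d² with d = y − 0:
  the section: d = 150 mm → contributes +990 000 000 mm⁴
Total I = 990 000 000 mm⁴.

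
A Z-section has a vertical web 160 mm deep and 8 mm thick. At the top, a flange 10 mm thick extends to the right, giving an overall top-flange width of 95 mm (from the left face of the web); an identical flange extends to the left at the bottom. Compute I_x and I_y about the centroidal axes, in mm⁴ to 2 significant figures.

I_x ≈ 1.3 × 10⁷ mm⁴, I_y ≈ 5.0 × 10⁶ mm⁴

Decompose the section into non-overlapping parts with the origin at the bottom-left of its bounding rectangle.
Web: 8 × 160, A = 1 280 mm², y = 80 mm, Ī = 2 730 667 mm⁴.
Top flange (beyond web): 87 × 10, A = 870 mm², y = 155 mm, Ī = 7 250 mm⁴.
Bottom flange (beyond web): 87 × 10, A = 870 mm², y = 5 mm, Ī = 7 250 mm⁴.
Centroid: ȳ = ΣA·y / ΣA = 80 mm.
Transfer each piece to the centroidal x-axis using Ī + A·d² with d = y − 80:
  web: d = 0 mm → contributes +2 730 667 mm⁴
  top flange (beyond web): d = 75 mm → contributes +4 901 000 mm⁴
  bottom flange (beyond web): d = -75 mm → contributes +4 901 000 mm⁴
Total I = 12 532 667 mm⁴.
For the y-axis: x̄ = 91 mm.
Repeating about the centroidal y-axis gives I_y = 5 030 207 mm⁴.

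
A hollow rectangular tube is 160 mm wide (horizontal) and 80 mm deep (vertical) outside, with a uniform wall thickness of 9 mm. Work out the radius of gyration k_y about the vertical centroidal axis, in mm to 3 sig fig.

Decompose the section into non-overlapping parts with the origin at the bottom-left of its bounding rectangle.
Outer rectangle: 160 × 80, A = 12 800 mm², x = 80 mm, Ī = 27 306 667 mm⁴.
Inner void (subtracted): 142 × 62, A = 8 804 mm², x = 80 mm, Ī = 14 793 655 mm⁴.
By symmetry the centroid is at mid-width, x̄ = 80 mm.
All pieces are centred on the vertical centroidal axis, so I = ΣĪ (holes subtracted) = 12 513 012 mm⁴.
Radius of gyration: k = √(I/A) = √(12 513 012 / 3 996) = 55.959 mm.

k_y ≈ 56.0 mm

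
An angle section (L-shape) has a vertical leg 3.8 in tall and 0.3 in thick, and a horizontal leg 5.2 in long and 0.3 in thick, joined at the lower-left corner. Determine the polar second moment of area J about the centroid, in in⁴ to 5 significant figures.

J ≈ 10.639 in⁴

Split into non-overlapping primitives; take the origin at the lower-left of the bounding box.
Vertical leg: 0.3 × 3.8, A = 1.14 in², y = 1.9 in, Ī = 1.3718 in⁴.
Horizontal leg (remainder): 4.9 × 0.3, A = 1.47 in², y = 0.15 in, Ī = 0.011025 in⁴.
Centroid: ȳ = ΣA·y / ΣA = 0.9143678 in.
Transfer each piece to the centroidal x-axis using Ī + A·d² with d = y − 0.9143678:
  vertical leg: d = 0.9856322 in → contributes +2.479277 in⁴
  horizontal leg (remainder): d = -0.7643678 in → contributes +0.8698845 in⁴
Total I = 3.349161 in⁴.
For the y-axis: x̄ = 1.614368 in.
Repeating about the centroidal y-axis gives I_y = 7.290161 in⁴.
Polar second moment: J = I_x + I_y = 10.63932 in⁴.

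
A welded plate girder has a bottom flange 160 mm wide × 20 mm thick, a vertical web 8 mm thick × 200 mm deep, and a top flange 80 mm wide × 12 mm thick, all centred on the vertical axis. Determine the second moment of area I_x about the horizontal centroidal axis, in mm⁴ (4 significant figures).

Split into non-overlapping primitives; take the origin at the lower-left of the bounding box.
Bottom plate: 160 × 20, A = 3 200 mm², y = 10 mm, Ī = 106 667 mm⁴.
Web plate: 8 × 200, A = 1 600 mm², y = 120 mm, Ī = 5 333 333 mm⁴.
Top plate: 80 × 12, A = 960 mm², y = 226 mm, Ī = 11 520 mm⁴.
Centroid: ȳ = ΣA·y / ΣA = 76.5556 mm.
Transfer each piece to the horizontal centroidal axis using Ī + A·d² with d = y − 76.5556:
  bottom plate: d = -66.5556 mm → contributes +14 281 521 mm⁴
  web plate: d = 43.4444 mm → contributes +8 353 205 mm⁴
  top plate: d = 149.444 mm → contributes +21 451 816 mm⁴
Total I = 44 086 542 mm⁴.

I_x ≈ 4.409 × 10⁷ mm⁴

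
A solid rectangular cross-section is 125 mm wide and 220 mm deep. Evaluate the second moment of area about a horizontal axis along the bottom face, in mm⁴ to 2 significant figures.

The section: 125 × 220, A = 27 500 mm², y = 110 mm, Ī = 110 916 667 mm⁴.
Transfer it to a horizontal axis along the bottom face using Ī + A·d² with d = y − 0:
  the section: d = 110 mm → contributes +443 666 667 mm⁴
Total I = 443 666 667 mm⁴.

I_base ≈ 4.4 × 10⁸ mm⁴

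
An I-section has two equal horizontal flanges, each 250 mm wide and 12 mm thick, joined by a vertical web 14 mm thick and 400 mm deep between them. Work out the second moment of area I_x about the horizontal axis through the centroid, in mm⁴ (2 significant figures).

Break the section into simple shapes (no overlaps), measuring from the bottom-left corner of the bounding box.
Bottom flange: 250 × 12, A = 3 000 mm², y = 6 mm, Ī = 36 000 mm⁴.
Web: 14 × 400, A = 5 600 mm², y = 212 mm, Ī = 74 666 667 mm⁴.
Top flange: 250 × 12, A = 3 000 mm², y = 418 mm, Ī = 36 000 mm⁴.
By symmetry the centroid is at mid-height, ȳ = 212 mm.
Transfer each piece to the horizontal axis through the centroid using Ī + A·d² with d = y − 212:
  bottom flange: d = -206 mm → contributes +127 344 000 mm⁴
  web: d = 0 mm → contributes +74 666 667 mm⁴
  top flange: d = 206 mm → contributes +127 344 000 mm⁴
Total I = 329 354 667 mm⁴.

I_x ≈ 3.3 × 10⁸ mm⁴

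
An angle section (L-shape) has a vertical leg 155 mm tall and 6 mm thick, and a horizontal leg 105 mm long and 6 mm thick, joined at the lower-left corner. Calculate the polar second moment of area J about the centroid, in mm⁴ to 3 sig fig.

J ≈ 5.36 × 10⁶ mm⁴

Decompose the section into non-overlapping parts with the origin at the bottom-left of its bounding rectangle.
Vertical leg: 6 × 155, A = 930 mm², y = 77.5 mm, Ī = 1 861 938 mm⁴.
Horizontal leg (remainder): 99 × 6, A = 594 mm², y = 3 mm, Ī = 1 782 mm⁴.
Centroid: ȳ = ΣA·y / ΣA = 48.463 mm.
Transfer each piece to the centroidal x-axis using Ī + A·d² with d = y − 48.463:
  vertical leg: d = 29.037 mm → contributes +2 646 086 mm⁴
  horizontal leg (remainder): d = -45.463 mm → contributes +1 229 490 mm⁴
Total I = 3 875 576 mm⁴.
For the y-axis: x̄ = 23.463 mm.
Repeating about the centroidal y-axis gives I_y = 1 487 026 mm⁴.
Polar second moment: J = I_x + I_y = 5 362 602 mm⁴.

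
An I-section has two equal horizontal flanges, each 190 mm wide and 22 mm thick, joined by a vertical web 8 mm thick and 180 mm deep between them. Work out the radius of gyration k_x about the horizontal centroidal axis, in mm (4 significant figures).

k_x ≈ 95.57 mm

Decompose the section into non-overlapping parts with the origin at the bottom-left of its bounding rectangle.
Bottom flange: 190 × 22, A = 4 180 mm², y = 11 mm, Ī = 168 593 mm⁴.
Web: 8 × 180, A = 1 440 mm², y = 112 mm, Ī = 3 888 000 mm⁴.
Top flange: 190 × 22, A = 4 180 mm², y = 213 mm, Ī = 168 593 mm⁴.
By symmetry the centroid is at mid-height, ȳ = 112 mm.
Transfer each piece to the horizontal centroidal axis using Ī + A·d² with d = y − 112:
  bottom flange: d = -101 mm → contributes +42 808 773 mm⁴
  web: d = 0 mm → contributes +3 888 000 mm⁴
  top flange: d = 101 mm → contributes +42 808 773 mm⁴
Total I = 89 505 547 mm⁴.
Radius of gyration: k = √(I/A) = √(89 505 547 / 9 800) = 95.5679 mm.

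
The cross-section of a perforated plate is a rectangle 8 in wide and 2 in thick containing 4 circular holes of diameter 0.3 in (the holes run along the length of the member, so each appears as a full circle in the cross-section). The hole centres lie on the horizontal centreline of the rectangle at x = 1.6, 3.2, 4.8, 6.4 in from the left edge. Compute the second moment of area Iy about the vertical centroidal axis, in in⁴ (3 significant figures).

Iy ≈ 84.4 in⁴

Treat the section as a set of non-overlapping primitives; coordinates are from the bounding-box lower-left.
Plate: 8 × 2, A = 16 in², x = 4 in, Ī = 85.333 in⁴.
Hole 1 (subtracted): ⌀0.3, A = 0.070686 in², x = 1.6 in, Ī = 0.00039761 in⁴.
Hole 2 (subtracted): ⌀0.3, A = 0.070686 in², x = 3.2 in, Ī = 0.00039761 in⁴.
Hole 3 (subtracted): ⌀0.3, A = 0.070686 in², x = 4.8 in, Ī = 0.00039761 in⁴.
Hole 4 (subtracted): ⌀0.3, A = 0.070686 in², x = 6.4 in, Ī = 0.00039761 in⁴.
By symmetry the centroid is at mid-width, x̄ = 4 in.
Transfer each piece to the vertical centroidal axis using Ī + A·d² with d = x − 4:
  plate: d = 0 in → contributes +85.333 in⁴
  hole 1: d = -2.4 in → contributes −0.40755 in⁴
  hole 2: d = -0.8 in → contributes −0.045637 in⁴
  hole 3: d = 0.8 in → contributes −0.045637 in⁴
  hole 4: d = 2.4 in → contributes −0.40755 in⁴
Total I = 84.427 in⁴.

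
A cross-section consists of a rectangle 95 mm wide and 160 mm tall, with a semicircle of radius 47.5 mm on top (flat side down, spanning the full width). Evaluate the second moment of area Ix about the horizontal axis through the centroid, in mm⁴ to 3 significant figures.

Decompose the section into non-overlapping parts with the origin at the bottom-left of its bounding rectangle.
Rectangular body: 95 × 160, A = 15 200 mm², y = 80 mm, Ī = 32 426 667 mm⁴.
Semicircular cap: semicircle r = 47.5, A = 3544.1 mm², y = 180.16 mm, Ī = 558 736 mm⁴.
Centroid: ȳ = ΣA·y / ΣA = 98.938 mm.
Transfer each piece to the horizontal axis through the centroid using Ī + A·d² with d = y − 98.938:
  rectangular body: d = -18.938 mm → contributes +37 878 136 mm⁴
  semicircular cap: d = 81.222 mm → contributes +23 939 034 mm⁴
Total I = 61 817 170 mm⁴.

Ix ≈ 6.18 × 10⁷ mm⁴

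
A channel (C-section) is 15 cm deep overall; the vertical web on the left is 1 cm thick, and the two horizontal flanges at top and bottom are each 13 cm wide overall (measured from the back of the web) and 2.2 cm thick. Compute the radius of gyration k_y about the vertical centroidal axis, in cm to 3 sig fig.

Break the section into simple shapes (no overlaps), measuring from the bottom-left corner of the bounding box.
Web: 1 × 15, A = 15 cm², x = 0.5 cm, Ī = 1.25 cm⁴.
Top flange (beyond web): 12 × 2.2, A = 26.4 cm², x = 7 cm, Ī = 316.8 cm⁴.
Bottom flange (beyond web): 12 × 2.2, A = 26.4 cm², x = 7 cm, Ī = 316.8 cm⁴.
Centroid: x̄ = ΣA·x / ΣA = 5.5619 cm.
Transfer each piece to the vertical centroidal axis using Ī + A·d² with d = x − 5.5619:
  web: d = -5.0619 cm → contributes +385.6 cm⁴
  top flange (beyond web): d = 1.4381 cm → contributes +371.4 cm⁴
  bottom flange (beyond web): d = 1.4381 cm → contributes +371.4 cm⁴
Total I = 1128.4 cm⁴.
Radius of gyration: k = √(I/A) = √(1128.4 / 67.8) = 4.0796 cm.

k_y ≈ 4.08 cm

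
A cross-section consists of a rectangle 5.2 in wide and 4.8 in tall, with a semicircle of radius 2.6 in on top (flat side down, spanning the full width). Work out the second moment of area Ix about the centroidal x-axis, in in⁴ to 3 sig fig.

Ix ≈ 144 in⁴

Break the section into simple shapes (no overlaps), measuring from the bottom-left corner of the bounding box.
Rectangular body: 5.2 × 4.8, A = 24.96 in², y = 2.4 in, Ī = 47.923 in⁴.
Semicircular cap: semicircle r = 2.6, A = 10.619 in², y = 5.9035 in, Ī = 5.0156 in⁴.
Centroid: ȳ = ΣA·y / ΣA = 3.4456 in.
Transfer each piece to the centroidal x-axis using Ī + A·d² with d = y − 3.4456:
  rectangular body: d = -1.0456 in → contributes +75.213 in⁴
  semicircular cap: d = 2.4578 in → contributes +69.163 in⁴
Total I = 144.38 in⁴.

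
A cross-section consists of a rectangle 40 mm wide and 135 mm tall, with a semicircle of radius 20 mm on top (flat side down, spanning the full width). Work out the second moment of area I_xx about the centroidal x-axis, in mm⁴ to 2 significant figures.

I_xx ≈ 1.1 × 10⁷ mm⁴

Treat the section as a set of non-overlapping primitives; coordinates are from the bounding-box lower-left.
Rectangular body: 40 × 135, A = 5 400 mm², y = 67.5 mm, Ī = 8 201 250 mm⁴.
Semicircular cap: semicircle r = 20, A = 628.3 mm², y = 143.5 mm, Ī = 17 561 mm⁴.
Centroid: ȳ = ΣA·y / ΣA = 75.42 mm.
Transfer each piece to the centroidal x-axis using Ī + A·d² with d = y − 75.42:
  rectangular body: d = -7.92 mm → contributes +8 539 980 mm⁴
  semicircular cap: d = 68.07 mm → contributes +2 928 734 mm⁴
Total I = 11 468 715 mm⁴.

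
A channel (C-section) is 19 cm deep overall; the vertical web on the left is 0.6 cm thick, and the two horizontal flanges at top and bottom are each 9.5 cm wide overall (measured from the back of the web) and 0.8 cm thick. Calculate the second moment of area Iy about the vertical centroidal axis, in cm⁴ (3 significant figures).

Iy ≈ 237 cm⁴

Break the section into simple shapes (no overlaps), measuring from the bottom-left corner of the bounding box.
Web: 0.6 × 19, A = 11.4 cm², x = 0.3 cm, Ī = 0.342 cm⁴.
Top flange (beyond web): 8.9 × 0.8, A = 7.12 cm², x = 5.05 cm, Ī = 46.998 cm⁴.
Bottom flange (beyond web): 8.9 × 0.8, A = 7.12 cm², x = 5.05 cm, Ī = 46.998 cm⁴.
Centroid: x̄ = ΣA·x / ΣA = 2.9381 cm.
Transfer each piece to the vertical centroidal axis using Ī + A·d² with d = x − 2.9381:
  web: d = -2.6381 cm → contributes +79.679 cm⁴
  top flange (beyond web): d = 2.1119 cm → contributes +78.755 cm⁴
  bottom flange (beyond web): d = 2.1119 cm → contributes +78.755 cm⁴
Total I = 237.19 cm⁴.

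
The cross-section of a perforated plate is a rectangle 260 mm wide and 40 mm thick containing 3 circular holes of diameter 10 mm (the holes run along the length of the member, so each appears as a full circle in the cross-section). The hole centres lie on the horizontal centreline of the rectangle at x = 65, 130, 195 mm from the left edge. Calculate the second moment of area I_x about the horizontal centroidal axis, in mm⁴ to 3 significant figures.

I_x ≈ 1.39 × 10⁶ mm⁴

Decompose the section into non-overlapping parts with the origin at the bottom-left of its bounding rectangle.
Plate: 260 × 40, A = 10 400 mm², y = 20 mm, Ī = 1 386 667 mm⁴.
Hole 1 (subtracted): ⌀10, A = 78.54 mm², y = 20 mm, Ī = 490.87 mm⁴.
Hole 2 (subtracted): ⌀10, A = 78.54 mm², y = 20 mm, Ī = 490.87 mm⁴.
Hole 3 (subtracted): ⌀10, A = 78.54 mm², y = 20 mm, Ī = 490.87 mm⁴.
By symmetry the centroid is at mid-height, ȳ = 20 mm.
All pieces are centred on the horizontal centroidal axis, so I = ΣĪ (holes subtracted) = 1 385 194 mm⁴.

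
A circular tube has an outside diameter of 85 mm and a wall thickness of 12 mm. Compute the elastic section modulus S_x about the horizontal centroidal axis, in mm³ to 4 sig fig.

S_x ≈ 4.430 × 10⁴ mm³

Split into non-overlapping primitives; take the origin at the lower-left of the bounding box.
Outer circle: ⌀85, A = 5674.5 mm², y = 42.5 mm, Ī = 2 562 392 mm⁴.
Bore (subtracted): ⌀61, A = 2922.47 mm², y = 42.5 mm, Ī = 679 656 mm⁴.
By symmetry the centroid is at mid-height, ȳ = 42.5 mm.
All pieces are centred on the horizontal centroidal axis, so I = ΣĪ (holes subtracted) = 1 882 736 mm⁴.
Extreme fibre distance c = 42.5 mm; S = I/c = 44299.7 mm³.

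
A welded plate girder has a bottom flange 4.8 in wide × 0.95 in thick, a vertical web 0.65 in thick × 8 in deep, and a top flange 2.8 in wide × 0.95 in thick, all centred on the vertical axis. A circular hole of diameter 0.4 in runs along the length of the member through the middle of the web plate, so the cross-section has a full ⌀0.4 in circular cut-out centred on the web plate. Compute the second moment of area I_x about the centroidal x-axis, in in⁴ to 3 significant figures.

Break the section into simple shapes (no overlaps), measuring from the bottom-left corner of the bounding box.
Bottom plate: 4.8 × 0.95, A = 4.56 in², y = 0.475 in, Ī = 0.34295 in⁴.
Web plate: 0.65 × 8, A = 5.2 in², y = 4.95 in, Ī = 27.733 in⁴.
Top plate: 2.8 × 0.95, A = 2.66 in², y = 9.425 in, Ī = 0.20005 in⁴.
Hole (subtracted): ⌀0.4, A = 0.12566 in², y = 4.95 in, Ī = 0.0012566 in⁴.
Centroid: ȳ = ΣA·y / ΣA = 4.2584 in.
Transfer each piece to the centroidal x-axis using Ī + A·d² with d = y − 4.2584:
  bottom plate: d = -3.7834 in → contributes +65.616 in⁴
  web plate: d = 0.69158 in → contributes +30.22 in⁴
  top plate: d = 5.1666 in → contributes +71.205 in⁴
  hole: d = 0.69158 in → contributes −0.061359 in⁴
Total I = 166.98 in⁴.

I_x ≈ 167 in⁴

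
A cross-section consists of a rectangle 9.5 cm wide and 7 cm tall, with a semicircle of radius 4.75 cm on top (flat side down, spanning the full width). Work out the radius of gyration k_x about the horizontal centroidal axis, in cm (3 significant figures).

Split into non-overlapping primitives; take the origin at the lower-left of the bounding box.
Rectangular body: 9.5 × 7, A = 66.5 cm², y = 3.5 cm, Ī = 271.54 cm⁴.
Semicircular cap: semicircle r = 4.75, A = 35.441 cm², y = 9.016 cm, Ī = 55.874 cm⁴.
Centroid: ȳ = ΣA·y / ΣA = 5.4177 cm.
Transfer each piece to the horizontal centroidal axis using Ī + A·d² with d = y − 5.4177:
  rectangular body: d = -1.9177 cm → contributes +516.1 cm⁴
  semicircular cap: d = 3.5983 cm → contributes +514.75 cm⁴
Total I = 1030.8 cm⁴.
Radius of gyration: k = √(I/A) = √(1030.8 / 101.94) = 3.18 cm.

k_x ≈ 3.18 cm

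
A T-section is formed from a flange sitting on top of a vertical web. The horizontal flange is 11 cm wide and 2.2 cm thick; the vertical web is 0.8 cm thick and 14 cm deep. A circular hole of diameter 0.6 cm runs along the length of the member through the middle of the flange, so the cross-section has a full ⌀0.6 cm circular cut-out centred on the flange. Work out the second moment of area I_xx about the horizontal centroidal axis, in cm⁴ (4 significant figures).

I_xx ≈ 693.2 cm⁴

Treat the section as a set of non-overlapping primitives; coordinates are from the bounding-box lower-left.
Flange: 11 × 2.2, A = 24.2 cm², y = 15.1 cm, Ī = 9.76067 cm⁴.
Web: 0.8 × 14, A = 11.2 cm², y = 7 cm, Ī = 182.933 cm⁴.
Hole (subtracted): ⌀0.6, A = 0.282743 cm², y = 15.1 cm, Ī = 0.00636173 cm⁴.
Centroid: ȳ = ΣA·y / ΣA = 12.5167 cm.
Transfer each piece to the horizontal centroidal axis using Ī + A·d² with d = y − 12.5167:
  flange: d = 2.58335 cm → contributes +171.264 cm⁴
  web: d = -5.51665 cm → contributes +523.788 cm⁴
  hole: d = 2.58335 cm → contributes −1.8933 cm⁴
Total I = 693.159 cm⁴.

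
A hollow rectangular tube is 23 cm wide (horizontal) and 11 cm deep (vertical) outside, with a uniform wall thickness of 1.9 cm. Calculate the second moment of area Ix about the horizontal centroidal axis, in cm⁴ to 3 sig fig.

Ix ≈ 1950 cm⁴

Split into non-overlapping primitives; take the origin at the lower-left of the bounding box.
Outer rectangle: 23 × 11, A = 253 cm², y = 5.5 cm, Ī = 2551.1 cm⁴.
Inner void (subtracted): 19.2 × 7.2, A = 138.24 cm², y = 5.5 cm, Ī = 597.2 cm⁴.
By symmetry the centroid is at mid-height, ȳ = 5.5 cm.
All pieces are centred on the horizontal centroidal axis, so I = ΣĪ (holes subtracted) = 1953.9 cm⁴.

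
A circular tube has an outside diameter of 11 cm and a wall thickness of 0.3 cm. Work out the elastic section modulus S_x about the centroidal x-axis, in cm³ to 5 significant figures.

S_x ≈ 26.261 cm³

Decompose the section into non-overlapping parts with the origin at the bottom-left of its bounding rectangle.
Outer circle: ⌀11, A = 95.03318 cm², y = 5.5 cm, Ī = 718.6884 cm⁴.
Bore (subtracted): ⌀10.4, A = 84.94867 cm², y = 5.5 cm, Ī = 574.253 cm⁴.
By symmetry the centroid is at mid-height, ȳ = 5.5 cm.
All pieces are centred on the centroidal x-axis, so I = ΣĪ (holes subtracted) = 144.4354 cm⁴.
Extreme fibre distance c = 5.5 cm; S = I/c = 26.26099 cm³.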